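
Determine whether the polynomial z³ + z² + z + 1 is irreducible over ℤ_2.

No

Write h(z) = z³ + z² + z + 1.
Check for roots in ℤ_2: h(0) = 1; h(1) = 0 → root.
h(1) = 0, so (z − 1) divides h(z); h is reducible.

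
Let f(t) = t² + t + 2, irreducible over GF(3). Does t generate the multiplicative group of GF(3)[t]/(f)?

|GF(3^2)^×| = 3^2 − 1 = 8. Prime factorization: 8 = 2^3.
f is primitive ⇔ t has order 8 in GF(3)[t]/(f), i.e. t^(8/q) ≠ 1 for each prime q | 8.
t^(4) mod f = 2.
None equal 1, so t has full order 8; f is primitive.

Yes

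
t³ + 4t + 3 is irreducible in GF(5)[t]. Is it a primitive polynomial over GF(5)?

Write f(t) = t³ + 4t + 3.
|GF(5^3)^×| = 5^3 − 1 = 124. Prime factorization: 124 = 2^2·31.
f is primitive ⇔ t has order 124 in GF(5)[t]/(f), i.e. t^(124/q) ≠ 1 for each prime q | 124.
t^(62) mod f = 4.
t^(4) mod f = t² + 2t.
None equal 1, so t has full order 124; f is primitive.

Yes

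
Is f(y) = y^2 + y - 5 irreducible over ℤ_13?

Yes

Check each element of ℤ_13 for a root: f(0)=8, f(1)=10, f(2)=1, f(3)=7, f(4)=2, f(5)=12, f(6)=11, f(7)=12, f(8)=2, f(9)=7, f(10)=1, f(11)=10, f(12)=8.
No roots. A degree-2 polynomial over a field with no linear factor is irreducible.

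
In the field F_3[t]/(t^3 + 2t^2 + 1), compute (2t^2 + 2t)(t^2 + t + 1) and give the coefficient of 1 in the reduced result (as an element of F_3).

0

Multiply in F_3[t]: (2t^2 + 2t)·(t^2 + t + 1) = 2t^4 + t^3 + t^2 + 2t.
Reduce using t^3 ≡ t^2 + 2 (mod t^3 + 2t^2 + 1).
Reduced: t^2.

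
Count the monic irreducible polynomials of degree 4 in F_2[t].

3

Gauss's count: N_{2}(4) = (1/4) Σ_{d|4} μ(4/d)·2^d.
Divisors of 4: 1, 2, 4; μ(4/d) for each: 0, -1, 1.
Σ = − 2^2 + 2^4 = 12.
N = 12/4 = 3.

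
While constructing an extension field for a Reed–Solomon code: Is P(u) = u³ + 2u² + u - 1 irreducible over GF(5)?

Check for roots in GF(5): P(0) = 4; P(1) = 3; P(2) = 2; P(3) = 2; P(4) = 4.
No roots. A degree-3 polynomial over a field with no linear factor is irreducible.

Yes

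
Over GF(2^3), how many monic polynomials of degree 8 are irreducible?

2096640

Gauss's count: N_{8}(8) = (1/8) Σ_{d|8} μ(8/d)·8^d.
Divisors of 8: 1, 2, 4, 8; μ(8/d) for each: 0, 0, -1, 1.
Σ = − 8^4 + 8^8 = 16773120.
N = 16773120/8 = 2096640.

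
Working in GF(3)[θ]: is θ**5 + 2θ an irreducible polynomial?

Write P(θ) = θ**5 + 2θ.
Check for roots in GF(3): P(0) = 0 → root; P(1) = 0 → root; P(2) = 0 → root.
P(0) = 0, so (θ) divides P(θ); P is reducible.

No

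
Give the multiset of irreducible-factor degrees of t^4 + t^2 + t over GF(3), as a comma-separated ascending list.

1, 1, 2

Write f(t) = t^4 + t^2 + t.
Roots in GF(3): f(0) = 0 → root; f(1) = 0 → root; f(2) = 1.
Linear factors from roots: (t), (t - 1).
Complete factorization: f(t) = (t)·(t - 1)·(t^2 + t - 1).
Factor degrees with multiplicity: 1 + 1 + 2 = 4.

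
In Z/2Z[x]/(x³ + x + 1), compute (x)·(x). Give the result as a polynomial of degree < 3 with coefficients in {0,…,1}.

Multiply in Z/2Z[x]: (x)·(x) = x².
Reduced: x².

x^2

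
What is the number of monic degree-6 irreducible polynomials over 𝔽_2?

x^(2^6) − x is the product of all monic irreducibles of degree dividing 6; Möbius inversion gives N = (1/6) Σ μ(6/d)·2^d.
Divisors of 6: 1, 2, 3, 6; μ(6/d) for each: 1, -1, -1, 1.
Σ = 2^1 − 2^2 − 2^3 + 2^6 = 54.
N = 54/6 = 9.

9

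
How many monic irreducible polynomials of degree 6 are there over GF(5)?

By the necklace-counting formula, N_5(6) = (1/6) Σ_{d|6} μ(6/d)·5^d.
Divisors of 6: 1, 2, 3, 6; μ(6/d) for each: 1, -1, -1, 1.
Σ = 5^1 − 5^2 − 5^3 + 5^6 = 15480.
N = 15480/6 = 2580.

2580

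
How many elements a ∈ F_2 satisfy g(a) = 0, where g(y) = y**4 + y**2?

2

Evaluate at each of the 2 elements of F_2:
g(0) = 0 → root; g(1) = 0 → root.
Roots: {0, 1}.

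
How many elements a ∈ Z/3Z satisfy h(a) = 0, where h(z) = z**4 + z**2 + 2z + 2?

1

Evaluate at each of the 3 elements of Z/3Z:
h(0) = 2; h(1) = 0 → root; h(2) = 2.
Roots: {1}.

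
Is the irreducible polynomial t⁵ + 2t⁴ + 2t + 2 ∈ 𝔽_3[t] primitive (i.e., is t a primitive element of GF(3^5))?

Write f(t) = t⁵ + 2t⁴ + 2t + 2.
|GF(3^5)^×| = 3^5 − 1 = 242. Prime factorization: 242 = 2·11^2.
f is primitive ⇔ t has order 242 in GF(3)[t]/(f), i.e. t^(242/q) ≠ 1 for each prime q | 242.
t^(121) mod f = 1
t^(22) mod f = 2t³ + 2.
Since t^(121) = 1, the order of t divides 121 < 242; not primitive.

No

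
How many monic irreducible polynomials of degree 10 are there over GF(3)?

Gauss's count: N_{3}(10) = (1/10) Σ_{d|10} μ(10/d)·3^d.
Divisors of 10: 1, 2, 5, 10; μ(10/d) for each: 1, -1, -1, 1.
Σ = 3^1 − 3^2 − 3^5 + 3^10 = 58800.
N = 58800/10 = 5880.

5880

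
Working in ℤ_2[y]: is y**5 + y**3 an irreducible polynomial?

Write m(y) = y**5 + y**3.
Check for roots in ℤ_2: m(0) = 0 → root; m(1) = 0 → root.
m(0) = 0, so (y) divides m(y); m is reducible.

No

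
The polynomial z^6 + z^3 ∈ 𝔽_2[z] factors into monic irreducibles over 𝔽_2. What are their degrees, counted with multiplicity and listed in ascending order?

1, 1, 1, 1, 2

Write h(z) = z^6 + z^3.
Roots in 𝔽_2: h(0) = 0 → root; h(1) = 0 → root.
Linear factors from roots: (z), (z + 1).
Complete factorization: h(z) = (z + 1)·(z)^3·(z^2 + z + 1).
Factor degrees with multiplicity: 1 + 1 + 1 + 1 + 2 = 6.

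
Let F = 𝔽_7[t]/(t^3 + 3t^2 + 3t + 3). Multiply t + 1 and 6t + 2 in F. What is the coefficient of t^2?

6

Multiply in 𝔽_7[t]: (t + 1)·(6t + 2) = 6t^2 + t + 2.
Reduced: 6t^2 + t + 2.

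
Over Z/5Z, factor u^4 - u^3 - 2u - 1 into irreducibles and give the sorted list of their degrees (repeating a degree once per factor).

4

Write f(u) = u^4 - u^3 - 2u - 1.
Roots in Z/5Z: f(0) = 4; f(1) = 2; f(2) = 3; f(3) = 2; f(4) = 3.
Complete factorization: f(u) = (u^4 - u^3 - 2u - 1).
Factor degrees with multiplicity: 4 = 4.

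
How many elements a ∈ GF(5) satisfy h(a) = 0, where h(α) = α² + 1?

2

Evaluate at each of the 5 elements of GF(5):
h(0) = 1; h(1) = 2; h(2) = 0 → root; h(3) = 0 → root; h(4) = 2.
Roots: {2, 3}.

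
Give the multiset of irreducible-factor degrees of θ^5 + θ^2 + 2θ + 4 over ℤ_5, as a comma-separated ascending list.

5

Write g(θ) = θ^5 + θ^2 + 2θ + 4.
Roots in ℤ_5: g(0) = 4; g(1) = 3; g(2) = 4; g(3) = 2; g(4) = 2.
Complete factorization: g(θ) = (θ^5 + θ^2 + 2θ + 4).
Factor degrees with multiplicity: 5 = 5.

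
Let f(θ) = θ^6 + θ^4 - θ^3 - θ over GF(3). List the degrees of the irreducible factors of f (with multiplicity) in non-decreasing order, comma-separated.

Roots in GF(3): f(0) = 0 → root; f(1) = 0 → root; f(2) = 1.
Linear factors from roots: (θ), (θ - 1).
Complete factorization: f(θ) = (θ)·(θ - 1)^3·(θ^2 + 1).
Factor degrees with multiplicity: 1 + 1 + 1 + 1 + 2 = 6.

1, 1, 1, 1, 2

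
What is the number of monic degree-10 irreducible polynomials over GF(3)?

5880

x^(3^10) − x is the product of all monic irreducibles of degree dividing 10; Möbius inversion gives N = (1/10) Σ μ(10/d)·3^d.
Divisors of 10: 1, 2, 5, 10; μ(10/d) for each: 1, -1, -1, 1.
Σ = 3^1 − 3^2 − 3^5 + 3^10 = 58800.
N = 58800/10 = 5880.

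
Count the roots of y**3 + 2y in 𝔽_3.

3

Write P(y) = y**3 + 2y.
Evaluate at each of the 3 elements of 𝔽_3:
P(0) = 0 → root; P(1) = 0 → root; P(2) = 0 → root.
Roots: {0, 1, 2}.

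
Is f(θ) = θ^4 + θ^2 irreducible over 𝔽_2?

No

Check for roots in 𝔽_2: f(0) = 0 → root; f(1) = 0 → root.
f(0) = 0, so (θ) divides f(θ); f is reducible.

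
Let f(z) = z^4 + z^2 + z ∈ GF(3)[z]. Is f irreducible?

Check for roots in GF(3): f(0) = 0 → root; f(1) = 0 → root; f(2) = 1.
f(0) = 0, so (z) divides f(z); f is reducible.

No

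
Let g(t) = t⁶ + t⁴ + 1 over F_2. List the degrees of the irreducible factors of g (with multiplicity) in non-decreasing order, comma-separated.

3, 3

Roots in F_2: g(0) = 1; g(1) = 1.
Complete factorization: g(t) = (t³ + t² + 1)^2.
Factor degrees with multiplicity: 3 + 3 = 6.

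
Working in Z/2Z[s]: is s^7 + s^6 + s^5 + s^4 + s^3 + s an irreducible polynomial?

No

Write P(s) = s^7 + s^6 + s^5 + s^4 + s^3 + s.
Check for roots in Z/2Z: P(0) = 0 → root; P(1) = 0 → root.
P(0) = 0, so (s) divides P(s); P is reducible.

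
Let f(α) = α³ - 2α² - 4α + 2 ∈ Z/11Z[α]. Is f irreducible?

Yes

Check each element of Z/11Z for a root: f(0)=2, f(1)=8, f(2)=5, f(3)=10, f(4)=7, f(5)=2, f(6)=1, f(7)=10, f(8)=2, f(9)=5, f(10)=3.
No roots. A degree-3 polynomial over a field with no linear factor is irreducible.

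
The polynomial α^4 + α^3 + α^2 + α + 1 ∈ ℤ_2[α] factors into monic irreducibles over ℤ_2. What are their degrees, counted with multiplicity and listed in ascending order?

Write h(α) = α^4 + α^3 + α^2 + α + 1.
Roots in ℤ_2: h(0) = 1; h(1) = 1.
Complete factorization: h(α) = (α^4 + α^3 + α^2 + α + 1).
Factor degrees with multiplicity: 4 = 4.

4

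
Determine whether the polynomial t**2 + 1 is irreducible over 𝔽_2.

Write P(t) = t**2 + 1.
Check for roots in 𝔽_2: P(0) = 1; P(1) = 0 → root.
P(1) = 0, so (t − 1) divides P(t); P is reducible.

No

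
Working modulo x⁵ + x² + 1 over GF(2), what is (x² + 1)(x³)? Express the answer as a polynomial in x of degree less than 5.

x^3 + x^2 + 1

Multiply in GF(2)[x]: (x² + 1)·(x³) = x⁵ + x³.
Reduce using x⁵ ≡ x² + 1 (mod x⁵ + x² + 1).
Reduced: x³ + x² + 1.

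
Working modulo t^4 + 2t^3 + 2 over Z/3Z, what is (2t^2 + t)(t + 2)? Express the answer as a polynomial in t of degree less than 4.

Multiply in Z/3Z[t]: (2t^2 + t)·(t + 2) = 2t^3 + 2t^2 + 2t.
Reduced: 2t^3 + 2t^2 + 2t.

2t^3 + 2t^2 + 2t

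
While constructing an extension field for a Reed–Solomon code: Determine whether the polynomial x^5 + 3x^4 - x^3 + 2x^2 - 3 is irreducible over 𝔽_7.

No

Write g(x) = x^5 + 3x^4 - x^3 + 2x^2 - 3.
Check for roots in 𝔽_7: g(0) = 4; g(1) = 2; g(2) = 0 → root; g(3) = 5; g(4) = 0 → root; g(5) = 1; g(6) = 2.
g(2) = 0, so (x − 2) divides g(x); g is reducible.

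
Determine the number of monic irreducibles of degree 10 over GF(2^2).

x^(4^10) − x is the product of all monic irreducibles of degree dividing 10; Möbius inversion gives N = (1/10) Σ μ(10/d)·4^d.
Divisors of 10: 1, 2, 5, 10; μ(10/d) for each: 1, -1, -1, 1.
Σ = 4^1 − 4^2 − 4^5 + 4^10 = 1047540.
N = 1047540/10 = 104754.

104754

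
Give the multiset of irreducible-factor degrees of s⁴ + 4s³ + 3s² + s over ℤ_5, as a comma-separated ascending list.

1, 3

Write f(s) = s⁴ + 4s³ + 3s² + s.
Roots in ℤ_5: f(0) = 0 → root; f(1) = 4; f(2) = 2; f(3) = 4; f(4) = 4.
Linear factors from roots: (s).
Complete factorization: f(s) = (s)·(s³ + 4s² + 3s + 1).
Factor degrees with multiplicity: 1 + 3 = 4.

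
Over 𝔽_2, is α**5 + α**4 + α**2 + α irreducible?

No

Write f(α) = α**5 + α**4 + α**2 + α.
Check for roots in 𝔽_2: f(0) = 0 → root; f(1) = 0 → root.
f(0) = 0, so (α) divides f(α); f is reducible.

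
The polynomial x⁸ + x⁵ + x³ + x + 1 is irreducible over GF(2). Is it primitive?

Yes

Write f(x) = x⁸ + x⁵ + x³ + x + 1.
|GF(2^8)^×| = 2^8 − 1 = 255. Prime factorization: 255 = 3·5·17.
f is primitive ⇔ x has order 255 in GF(2)[x]/(f), i.e. x^(255/q) ≠ 1 for each prime q | 255.
x^(85) mod f = x⁷ + x⁶ + x⁵ + x³ + x + 1.
x^(51) mod f = x⁴ + x + 1.
x^(15) mod f = x⁷ + x⁶ + x⁵ + 1.
None equal 1, so x has full order 255; f is primitive.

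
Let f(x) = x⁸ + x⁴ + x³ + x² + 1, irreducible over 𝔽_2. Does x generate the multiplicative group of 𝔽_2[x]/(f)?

Yes

|GF(2^8)^×| = 2^8 − 1 = 255. Prime factorization: 255 = 3·5·17.
f is primitive ⇔ x has order 255 in GF(2)[x]/(f), i.e. x^(255/q) ≠ 1 for each prime q | 255.
x^(85) mod f = x⁷ + x⁶ + x⁴ + x² + x.
x^(51) mod f = x³ + x.
x^(15) mod f = x⁵ + x² + x.
None equal 1, so x has full order 255; f is primitive.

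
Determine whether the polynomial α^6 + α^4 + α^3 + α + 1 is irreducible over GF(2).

Yes

Write f(α) = α^6 + α^4 + α^3 + α + 1.
Check for roots in GF(2): f(0) = 1; f(1) = 1.
No roots, so no linear factors.
Monic irreducibles of degree 2 over GF(2): α^2 + α + 1.
None of them divide f (all give nonzero remainder).
Monic irreducibles of degree 3 over GF(2): α^3 + α + 1, α^3 + α^2 + 1.
None of them divide f (all give nonzero remainder).
No irreducible factor of degree ≤ 3 exists, so f is irreducible over GF(2).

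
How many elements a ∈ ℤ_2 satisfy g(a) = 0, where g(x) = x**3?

1

Evaluate at each of the 2 elements of ℤ_2:
g(0) = 0 → root; g(1) = 1.
Roots: {0}.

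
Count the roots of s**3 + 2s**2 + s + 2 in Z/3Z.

Write g(s) = s**3 + 2s**2 + s + 2.
Evaluate at each of the 3 elements of Z/3Z:
g(0) = 2; g(1) = 0 → root; g(2) = 2.
Roots: {1}.

1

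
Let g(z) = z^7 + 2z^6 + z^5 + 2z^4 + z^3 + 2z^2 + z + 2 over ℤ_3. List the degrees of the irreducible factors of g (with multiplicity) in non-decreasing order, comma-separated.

Roots in ℤ_3: g(0) = 2; g(1) = 0 → root; g(2) = 1.
Linear factors from roots: (z + 2).
Complete factorization: g(z) = (z + 2)·(z^2 + 1)·(z^2 + z + 2)·(z^2 + 2z + 2).
Factor degrees with multiplicity: 1 + 2 + 2 + 2 = 7.

1, 2, 2, 2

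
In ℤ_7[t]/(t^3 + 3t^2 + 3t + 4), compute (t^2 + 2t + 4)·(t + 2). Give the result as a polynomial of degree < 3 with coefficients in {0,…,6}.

t^2 + 5t + 4

Multiply in ℤ_7[t]: (t^2 + 2t + 4)·(t + 2) = t^3 + 4t^2 + t + 1.
Reduce using t^3 ≡ 4t^2 + 4t + 3 (mod t^3 + 3t^2 + 3t + 4).
Reduced: t^2 + 5t + 4.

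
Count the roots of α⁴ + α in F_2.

Write g(α) = α⁴ + α.
Evaluate at each of the 2 elements of F_2:
g(0) = 0 → root; g(1) = 0 → root.
Roots: {0, 1}.

2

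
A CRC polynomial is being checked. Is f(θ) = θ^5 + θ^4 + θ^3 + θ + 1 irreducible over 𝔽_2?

Check for roots in 𝔽_2: f(0) = 1; f(1) = 1.
No roots, so no linear factors.
Monic irreducibles of degree 2 over GF(2): θ^2 + θ + 1.
None of them divide f (all give nonzero remainder).
No irreducible factor of degree ≤ 2 exists, so f is irreducible over GF(2).

Yes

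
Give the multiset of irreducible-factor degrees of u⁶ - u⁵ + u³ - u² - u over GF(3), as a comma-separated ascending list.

Write f(u) = u⁶ - u⁵ + u³ - u² - u.
Roots in GF(3): f(0) = 0 → root; f(1) = 2; f(2) = 1.
Linear factors from roots: (u).
Complete factorization: f(u) = (u)·(u² + 1)·(u³ - u² - u - 1).
Factor degrees with multiplicity: 1 + 2 + 3 = 6.

1, 2, 3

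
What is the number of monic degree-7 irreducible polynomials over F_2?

x^(2^7) − x is the product of all monic irreducibles of degree dividing 7; Möbius inversion gives N = (1/7) Σ μ(7/d)·2^d.
Divisors of 7: 1, 7; μ(7/d) for each: -1, 1.
Σ = − 2^1 + 2^7 = 126.
N = 126/7 = 18.

18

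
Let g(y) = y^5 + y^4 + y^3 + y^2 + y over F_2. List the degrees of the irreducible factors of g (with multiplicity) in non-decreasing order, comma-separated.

1, 4

Roots in F_2: g(0) = 0 → root; g(1) = 1.
Linear factors from roots: (y).
Complete factorization: g(y) = (y)·(y^4 + y^3 + y^2 + y + 1).
Factor degrees with multiplicity: 1 + 4 = 5.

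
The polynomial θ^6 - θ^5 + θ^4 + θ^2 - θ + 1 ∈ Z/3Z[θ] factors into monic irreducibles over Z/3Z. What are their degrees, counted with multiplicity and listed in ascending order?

1, 1, 2, 2

Write h(θ) = θ^6 - θ^5 + θ^4 + θ^2 - θ + 1.
Roots in Z/3Z: h(0) = 1; h(1) = 2; h(2) = 0 → root.
Linear factors from roots: (θ + 1).
Complete factorization: h(θ) = (θ + 1)^2·(θ^2 + θ - 1)·(θ^2 - θ - 1).
Factor degrees with multiplicity: 1 + 1 + 2 + 2 = 6.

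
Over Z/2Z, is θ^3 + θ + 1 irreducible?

Yes

Write m(θ) = θ^3 + θ + 1.
Check for roots in Z/2Z: m(0) = 1; m(1) = 1.
No roots. A degree-3 polynomial over a field with no linear factor is irreducible.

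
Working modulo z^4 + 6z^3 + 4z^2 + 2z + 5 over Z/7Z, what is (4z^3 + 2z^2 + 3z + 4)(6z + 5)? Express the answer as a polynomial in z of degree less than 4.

2z^2 + 5z + 5

Multiply in Z/7Z[z]: (4z^3 + 2z^2 + 3z + 4)·(6z + 5) = 3z^4 + 4z^3 + 4z + 6.
Reduce using z^4 ≡ z^3 + 3z^2 + 5z + 2 (mod z^4 + 6z^3 + 4z^2 + 2z + 5).
Reduced: 2z^2 + 5z + 5.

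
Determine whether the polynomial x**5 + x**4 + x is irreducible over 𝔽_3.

No

Write g(x) = x**5 + x**4 + x.
Check for roots in 𝔽_3: g(0) = 0 → root; g(1) = 0 → root; g(2) = 2.
g(0) = 0, so (x) divides g(x); g is reducible.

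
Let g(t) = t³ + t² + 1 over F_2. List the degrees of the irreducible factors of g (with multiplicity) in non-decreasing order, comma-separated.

Roots in F_2: g(0) = 1; g(1) = 1.
Complete factorization: g(t) = (t³ + t² + 1).
Factor degrees with multiplicity: 3 = 3.

3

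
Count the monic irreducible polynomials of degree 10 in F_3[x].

x^(3^10) − x is the product of all monic irreducibles of degree dividing 10; Möbius inversion gives N = (1/10) Σ μ(10/d)·3^d.
Divisors of 10: 1, 2, 5, 10; μ(10/d) for each: 1, -1, -1, 1.
Σ = 3^1 − 3^2 − 3^5 + 3^10 = 58800.
N = 58800/10 = 5880.

5880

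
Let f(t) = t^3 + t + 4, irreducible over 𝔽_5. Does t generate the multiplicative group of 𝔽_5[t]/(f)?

No

|GF(5^3)^×| = 5^3 − 1 = 124. Prime factorization: 124 = 2^2·31.
f is primitive ⇔ t has order 124 in GF(5)[t]/(f), i.e. t^(124/q) ≠ 1 for each prime q | 124.
t^(62) mod f = 1
t^(4) mod f = 4t^2 + t.
Since t^(62) = 1, the order of t divides 62 < 124; not primitive.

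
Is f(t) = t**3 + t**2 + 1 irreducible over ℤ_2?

Check for roots in ℤ_2: f(0) = 1; f(1) = 1.
No roots. A degree-3 polynomial over a field with no linear factor is irreducible.

Yes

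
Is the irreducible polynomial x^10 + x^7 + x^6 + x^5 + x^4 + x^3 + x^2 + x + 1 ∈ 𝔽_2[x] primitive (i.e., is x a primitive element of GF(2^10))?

Yes

Write f(x) = x^10 + x^7 + x^6 + x^5 + x^4 + x^3 + x^2 + x + 1.
|GF(2^10)^×| = 2^10 − 1 = 1023. Prime factorization: 1023 = 3·11·31.
f is primitive ⇔ x has order 1023 in GF(2)[x]/(f), i.e. x^(1023/q) ≠ 1 for each prime q | 1023.
x^(341) mod f = x^8 + x^7 + x^4 + x^3 + x^2 + x + 1.
x^(93) mod f = x^9 + x^8 + x^6 + x^4 + 1.
x^(33) mod f = x^8 + x^6 + x^4 + x^3 + x.
None equal 1, so x has full order 1023; f is primitive.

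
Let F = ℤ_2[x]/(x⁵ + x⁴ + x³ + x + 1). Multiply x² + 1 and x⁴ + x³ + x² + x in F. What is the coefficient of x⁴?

1

Multiply in ℤ_2[x]: (x² + 1)·(x⁴ + x³ + x² + x) = x⁶ + x⁵ + x² + x.
Reduce using x⁵ ≡ x⁴ + x³ + x + 1 (mod x⁵ + x⁴ + x³ + x + 1).
Reduced: x⁴.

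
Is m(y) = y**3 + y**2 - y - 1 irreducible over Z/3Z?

Check for roots in Z/3Z: m(0) = 2; m(1) = 0 → root; m(2) = 0 → root.
m(1) = 0, so (y − 1) divides m(y); m is reducible.

No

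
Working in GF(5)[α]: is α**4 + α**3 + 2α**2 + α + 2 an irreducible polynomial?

Write P(α) = α**4 + α**3 + 2α**2 + α + 2.
Check for roots in GF(5): P(0) = 2; P(1) = 2; P(2) = 1; P(3) = 1; P(4) = 3.
No roots, so no linear factors.
Degree-2 irreducible divisors: test the 10 monic irreducibles of degree 2 over GF(5).
None of them divide P (all give nonzero remainder).
No irreducible factor of degree ≤ 2 exists, so P is irreducible over GF(5).

Yes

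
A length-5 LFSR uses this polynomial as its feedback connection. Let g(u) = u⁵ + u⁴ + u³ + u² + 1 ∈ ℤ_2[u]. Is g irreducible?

Yes

Check for roots in ℤ_2: g(0) = 1; g(1) = 1.
No roots, so no linear factors.
Monic irreducibles of degree 2 over GF(2): u² + u + 1.
None of them divide g (all give nonzero remainder).
No irreducible factor of degree ≤ 2 exists, so g is irreducible over GF(2).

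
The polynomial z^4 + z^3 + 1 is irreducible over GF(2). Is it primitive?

Write f(z) = z^4 + z^3 + 1.
|GF(2^4)^×| = 2^4 − 1 = 15. Prime factorization: 15 = 3·5.
f is primitive ⇔ z has order 15 in GF(2)[z]/(f), i.e. z^(15/q) ≠ 1 for each prime q | 15.
z^(5) mod f = z^3 + z + 1.
z^(3) mod f = z^3.
None equal 1, so z has full order 15; f is primitive.

Yes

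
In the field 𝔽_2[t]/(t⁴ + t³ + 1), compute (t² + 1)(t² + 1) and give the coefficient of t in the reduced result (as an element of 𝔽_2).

Multiply in 𝔽_2[t]: (t² + 1)·(t² + 1) = t⁴ + 1.
Reduce using t⁴ ≡ t³ + 1 (mod t⁴ + t³ + 1).
Reduced: t³.

0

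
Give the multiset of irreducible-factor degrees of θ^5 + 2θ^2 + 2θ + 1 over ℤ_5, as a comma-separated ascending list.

Write h(θ) = θ^5 + 2θ^2 + 2θ + 1.
Roots in ℤ_5: h(0) = 1; h(1) = 1; h(2) = 0 → root; h(3) = 3; h(4) = 0 → root.
Linear factors from roots: (θ - 2), (θ + 1).
Complete factorization: h(θ) = (θ + 1)·(θ - 2)^2·(θ^2 - 2θ - 1).
Factor degrees with multiplicity: 1 + 1 + 1 + 2 = 5.

1, 1, 1, 2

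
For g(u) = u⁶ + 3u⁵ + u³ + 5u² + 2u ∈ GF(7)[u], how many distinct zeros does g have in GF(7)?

2

Evaluate at each of the 7 elements of GF(7):
g(0) = 0 → root; g(1) = 5; g(2) = 3; g(3) = 3; g(4) = 5; g(5) = 4; g(6) = 0 → root.
Roots: {0, 6}.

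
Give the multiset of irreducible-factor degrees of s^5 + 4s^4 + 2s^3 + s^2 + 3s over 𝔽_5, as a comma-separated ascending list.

1, 2, 2

Write f(s) = s^5 + 4s^4 + 2s^3 + s^2 + 3s.
Roots in 𝔽_5: f(0) = 0 → root; f(1) = 1; f(2) = 2; f(3) = 4; f(4) = 4.
Linear factors from roots: (s).
Complete factorization: f(s) = (s)·(s^2 + s + 1)·(s^2 + 3s + 3).
Factor degrees with multiplicity: 1 + 2 + 2 = 5.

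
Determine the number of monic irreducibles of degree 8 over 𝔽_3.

The number of monic irreducibles of degree 8 over GF(3) is (1/8)·Σ_{d∣8} μ(8/d) 3^d.
Divisors of 8: 1, 2, 4, 8; μ(8/d) for each: 0, 0, -1, 1.
Σ = − 3^4 + 3^8 = 6480.
N = 6480/8 = 810.

810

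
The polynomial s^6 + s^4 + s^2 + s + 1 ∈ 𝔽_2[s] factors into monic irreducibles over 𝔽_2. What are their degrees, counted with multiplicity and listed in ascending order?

Write f(s) = s^6 + s^4 + s^2 + s + 1.
Roots in 𝔽_2: f(0) = 1; f(1) = 1.
Complete factorization: f(s) = (s^6 + s^4 + s^2 + s + 1).
Factor degrees with multiplicity: 6 = 6.

6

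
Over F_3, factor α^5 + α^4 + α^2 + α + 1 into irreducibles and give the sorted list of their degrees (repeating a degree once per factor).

Write h(α) = α^5 + α^4 + α^2 + α + 1.
Roots in F_3: h(0) = 1; h(1) = 2; h(2) = 1.
Complete factorization: h(α) = (α^5 + α^4 + α^2 + α + 1).
Factor degrees with multiplicity: 5 = 5.

5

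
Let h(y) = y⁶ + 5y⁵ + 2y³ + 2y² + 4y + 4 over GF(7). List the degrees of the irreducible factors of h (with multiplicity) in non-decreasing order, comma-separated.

2, 4

Complete factorization: h(y) = (y² + 3y + 6)·(y⁴ + 2y³ + 2y² + 5y + 3).
Factor degrees with multiplicity: 2 + 4 = 6.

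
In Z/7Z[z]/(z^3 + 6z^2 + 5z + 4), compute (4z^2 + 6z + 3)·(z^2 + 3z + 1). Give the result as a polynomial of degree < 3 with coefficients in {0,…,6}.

Multiply in Z/7Z[z]: (4z^2 + 6z + 3)·(z^2 + 3z + 1) = 4z^4 + 4z^3 + 4z^2 + z + 3.
Reduce using z^3 ≡ z^2 + 2z + 3 (mod z^3 + 6z^2 + 5z + 4).
Reduced: 6z^2 + z + 6.

6z^2 + z + 6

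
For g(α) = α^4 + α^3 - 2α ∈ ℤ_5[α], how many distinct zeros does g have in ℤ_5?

3

Evaluate at each of the 5 elements of ℤ_5:
g(0) = 0 → root; g(1) = 0 → root; g(2) = 0 → root; g(3) = 2; g(4) = 2.
Roots: {0, 1, 2}.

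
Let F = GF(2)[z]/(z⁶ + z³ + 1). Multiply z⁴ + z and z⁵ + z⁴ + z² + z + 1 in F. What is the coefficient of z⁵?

Multiply in GF(2)[z]: (z⁴ + z)·(z⁵ + z⁴ + z² + z + 1) = z⁹ + z⁸ + z⁴ + z³ + z² + z.
Reduce using z⁶ ≡ z³ + 1 (mod z⁶ + z³ + 1).
Reduced: z⁵ + z⁴ + z³ + z + 1.

1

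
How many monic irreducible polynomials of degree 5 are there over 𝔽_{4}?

x^(4^5) − x is the product of all monic irreducibles of degree dividing 5; Möbius inversion gives N = (1/5) Σ μ(5/d)·4^d.
Divisors of 5: 1, 5; μ(5/d) for each: -1, 1.
Σ = − 4^1 + 4^5 = 1020.
N = 1020/5 = 204.

204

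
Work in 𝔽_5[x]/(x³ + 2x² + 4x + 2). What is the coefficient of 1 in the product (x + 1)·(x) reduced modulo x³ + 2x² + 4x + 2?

0

Multiply in 𝔽_5[x]: (x + 1)·(x) = x² + x.
Reduced: x² + x.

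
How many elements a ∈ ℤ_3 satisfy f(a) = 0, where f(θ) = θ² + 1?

Evaluate at each of the 3 elements of ℤ_3:
f(0) = 1; f(1) = 2; f(2) = 2.
No element is a root.

0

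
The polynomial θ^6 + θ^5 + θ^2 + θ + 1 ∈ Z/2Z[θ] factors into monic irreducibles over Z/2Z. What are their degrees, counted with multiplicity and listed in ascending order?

6

Write h(θ) = θ^6 + θ^5 + θ^2 + θ + 1.
Roots in Z/2Z: h(0) = 1; h(1) = 1.
Complete factorization: h(θ) = (θ^6 + θ^5 + θ^2 + θ + 1).
Factor degrees with multiplicity: 6 = 6.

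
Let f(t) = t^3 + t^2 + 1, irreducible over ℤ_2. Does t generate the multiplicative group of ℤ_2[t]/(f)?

Yes

|GF(2^3)^×| = 2^3 − 1 = 7. Prime factorization: 7 = 7.
f is primitive ⇔ t has order 7 in GF(2)[t]/(f), i.e. t^(7/q) ≠ 1 for each prime q | 7.
t^(1) mod f = t.
None equal 1, so t has full order 7; f is primitive.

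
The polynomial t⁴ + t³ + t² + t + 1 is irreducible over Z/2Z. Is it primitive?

Write f(t) = t⁴ + t³ + t² + t + 1.
|GF(2^4)^×| = 2^4 − 1 = 15. Prime factorization: 15 = 3·5.
f is primitive ⇔ t has order 15 in GF(2)[t]/(f), i.e. t^(15/q) ≠ 1 for each prime q | 15.
t^(5) mod f = 1
t^(3) mod f = t³.
Since t^(5) = 1, the order of t divides 5 < 15; not primitive.

No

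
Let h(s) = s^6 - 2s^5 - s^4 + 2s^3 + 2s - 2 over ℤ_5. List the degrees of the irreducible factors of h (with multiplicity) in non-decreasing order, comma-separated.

Roots in ℤ_5: h(0) = 3; h(1) = 0 → root; h(2) = 2; h(3) = 0 → root; h(4) = 1.
Linear factors from roots: (s - 1), (s + 2).
Complete factorization: h(s) = (s + 2)·(s - 1)^3·(s^2 - s + 1).
Factor degrees with multiplicity: 1 + 1 + 1 + 1 + 2 = 6.

1, 1, 1, 1, 2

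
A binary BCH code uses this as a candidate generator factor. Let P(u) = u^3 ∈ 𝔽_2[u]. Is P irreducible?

Check for roots in 𝔽_2: P(0) = 0 → root; P(1) = 1.
P(0) = 0, so (u) divides P(u); P is reducible.

No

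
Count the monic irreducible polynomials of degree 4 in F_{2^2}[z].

x^(4^4) − x is the product of all monic irreducibles of degree dividing 4; Möbius inversion gives N = (1/4) Σ μ(4/d)·4^d.
Divisors of 4: 1, 2, 4; μ(4/d) for each: 0, -1, 1.
Σ = − 4^2 + 4^4 = 240.
N = 240/4 = 60.

60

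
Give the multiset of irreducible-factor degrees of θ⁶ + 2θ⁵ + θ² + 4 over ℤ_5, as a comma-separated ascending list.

Write g(θ) = θ⁶ + 2θ⁵ + θ² + 4.
Roots in ℤ_5: g(0) = 4; g(1) = 3; g(2) = 1; g(3) = 3; g(4) = 4.
Complete factorization: g(θ) = (θ⁶ + 2θ⁵ + θ² + 4).
Factor degrees with multiplicity: 6 = 6.

6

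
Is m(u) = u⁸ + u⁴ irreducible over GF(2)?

No

Check for roots in GF(2): m(0) = 0 → root; m(1) = 0 → root.
m(0) = 0, so (u) divides m(u); m is reducible.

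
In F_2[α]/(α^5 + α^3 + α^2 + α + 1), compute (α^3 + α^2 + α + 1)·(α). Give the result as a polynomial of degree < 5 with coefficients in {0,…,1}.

Multiply in F_2[α]: (α^3 + α^2 + α + 1)·(α) = α^4 + α^3 + α^2 + α.
Reduced: α^4 + α^3 + α^2 + α.

α^4 + α^3 + α^2 + α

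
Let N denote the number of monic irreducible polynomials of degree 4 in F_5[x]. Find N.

150

x^(5^4) − x is the product of all monic irreducibles of degree dividing 4; Möbius inversion gives N = (1/4) Σ μ(4/d)·5^d.
Divisors of 4: 1, 2, 4; μ(4/d) for each: 0, -1, 1.
Σ = − 5^2 + 5^4 = 600.
N = 600/4 = 150.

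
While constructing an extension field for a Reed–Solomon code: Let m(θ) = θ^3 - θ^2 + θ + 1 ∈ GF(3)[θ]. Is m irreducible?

Check for roots in GF(3): m(0) = 1; m(1) = 2; m(2) = 1.
No roots. A degree-3 polynomial over a field with no linear factor is irreducible.

Yes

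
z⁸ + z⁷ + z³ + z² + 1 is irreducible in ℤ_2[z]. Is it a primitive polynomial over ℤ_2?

Write f(z) = z⁸ + z⁷ + z³ + z² + 1.
|GF(2^8)^×| = 2^8 − 1 = 255. Prime factorization: 255 = 3·5·17.
f is primitive ⇔ z has order 255 in GF(2)[z]/(f), i.e. z^(255/q) ≠ 1 for each prime q | 255.
z^(85) mod f = z⁶ + z³ + z² + z.
z^(51) mod f = z⁵ + z⁴ + z² + 1.
z^(15) mod f = z⁷ + z⁶ + z⁴ + z³.
None equal 1, so z has full order 255; f is primitive.

Yes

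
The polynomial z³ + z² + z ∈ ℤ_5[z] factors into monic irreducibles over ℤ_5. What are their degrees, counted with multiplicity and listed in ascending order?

Write f(z) = z³ + z² + z.
Roots in ℤ_5: f(0) = 0 → root; f(1) = 3; f(2) = 4; f(3) = 4; f(4) = 4.
Linear factors from roots: (z).
Complete factorization: f(z) = (z)·(z² + z + 1).
Factor degrees with multiplicity: 1 + 2 = 3.

1, 2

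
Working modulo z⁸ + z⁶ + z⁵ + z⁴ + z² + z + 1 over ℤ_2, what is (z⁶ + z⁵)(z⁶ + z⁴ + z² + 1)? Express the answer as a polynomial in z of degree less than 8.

z^7 + z^5 + z^4 + 1

Multiply in ℤ_2[z]: (z⁶ + z⁵)·(z⁶ + z⁴ + z² + 1) = z¹² + z¹¹ + z¹⁰ + z⁹ + z⁸ + z⁷ + z⁶ + z⁵.
Reduce using z⁸ ≡ z⁶ + z⁵ + z⁴ + z² + z + 1 (mod z⁸ + z⁶ + z⁵ + z⁴ + z² + z + 1).
Reduced: z⁷ + z⁵ + z⁴ + 1.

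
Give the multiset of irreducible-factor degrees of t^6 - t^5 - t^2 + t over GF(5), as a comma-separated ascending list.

Write f(t) = t^6 - t^5 - t^2 + t.
Roots in GF(5): f(0) = 0 → root; f(1) = 0 → root; f(2) = 0 → root; f(3) = 0 → root; f(4) = 0 → root.
Linear factors from roots: (t), (t - 1), (t - 2), (t + 2), (t + 1).
Complete factorization: f(t) = (t)·(t + 1)·(t + 2)·(t - 2)·(t - 1)^2.
Factor degrees with multiplicity: 1 + 1 + 1 + 1 + 1 + 1 = 6.

1, 1, 1, 1, 1, 1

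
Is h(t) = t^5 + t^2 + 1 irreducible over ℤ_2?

Check for roots in ℤ_2: h(0) = 1; h(1) = 1.
No roots, so no linear factors.
Monic irreducibles of degree 2 over GF(2): t^2 + t + 1.
None of them divide h (all give nonzero remainder).
No irreducible factor of degree ≤ 2 exists, so h is irreducible over GF(2).

Yes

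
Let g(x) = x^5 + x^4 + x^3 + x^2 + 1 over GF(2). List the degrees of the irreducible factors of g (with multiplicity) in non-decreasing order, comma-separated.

Roots in GF(2): g(0) = 1; g(1) = 1.
Complete factorization: g(x) = (x^5 + x^4 + x^3 + x^2 + 1).
Factor degrees with multiplicity: 5 = 5.

5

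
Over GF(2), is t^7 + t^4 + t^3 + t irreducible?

No

Write g(t) = t^7 + t^4 + t^3 + t.
Check for roots in GF(2): g(0) = 0 → root; g(1) = 0 → root.
g(0) = 0, so (t) divides g(t); g is reducible.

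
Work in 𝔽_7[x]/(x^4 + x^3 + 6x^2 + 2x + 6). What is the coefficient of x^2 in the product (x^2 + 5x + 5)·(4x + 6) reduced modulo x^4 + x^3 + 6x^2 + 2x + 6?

5

Multiply in 𝔽_7[x]: (x^2 + 5x + 5)·(4x + 6) = 4x^3 + 5x^2 + x + 2.
Reduced: 4x^3 + 5x^2 + x + 2.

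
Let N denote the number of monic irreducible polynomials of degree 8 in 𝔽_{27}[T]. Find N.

Gauss's count: N_{27}(8) = (1/8) Σ_{d|8} μ(8/d)·27^d.
Divisors of 8: 1, 2, 4, 8; μ(8/d) for each: 0, 0, -1, 1.
Σ = − 27^4 + 27^8 = 282429005040.
N = 282429005040/8 = 35303625630.

35303625630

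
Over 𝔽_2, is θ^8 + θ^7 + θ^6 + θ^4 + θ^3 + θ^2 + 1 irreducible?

Yes

Write f(θ) = θ^8 + θ^7 + θ^6 + θ^4 + θ^3 + θ^2 + 1.
Check for roots in 𝔽_2: f(0) = 1; f(1) = 1.
No roots, so no linear factors.
Monic irreducibles of degree 2 over GF(2): θ^2 + θ + 1.
None of them divide f (all give nonzero remainder).
Monic irreducibles of degree 3 over GF(2): θ^3 + θ + 1, θ^3 + θ^2 + 1.
None of them divide f (all give nonzero remainder).
Monic irreducibles of degree 4 over GF(2): θ^4 + θ + 1, θ^4 + θ^3 + 1, θ^4 + θ^3 + θ^2 + θ + 1.
None of them divide f (all give nonzero remainder).
No irreducible factor of degree ≤ 4 exists, so f is irreducible over GF(2).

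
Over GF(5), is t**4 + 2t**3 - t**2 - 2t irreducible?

Write m(t) = t**4 + 2t**3 - t**2 - 2t.
Check for roots in GF(5): m(0) = 0 → root; m(1) = 0 → root; m(2) = 4; m(3) = 0 → root; m(4) = 0 → root.
m(0) = 0, so (t) divides m(t); m is reducible.

No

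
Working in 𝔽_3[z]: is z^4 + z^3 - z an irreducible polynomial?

Write g(z) = z^4 + z^3 - z.
Check for roots in 𝔽_3: g(0) = 0 → root; g(1) = 1; g(2) = 1.
g(0) = 0, so (z) divides g(z); g is reducible.

No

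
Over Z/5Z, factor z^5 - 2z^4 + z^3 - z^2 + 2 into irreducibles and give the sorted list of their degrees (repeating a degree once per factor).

5

Write f(z) = z^5 - 2z^4 + z^3 - z^2 + 2.
Roots in Z/5Z: f(0) = 2; f(1) = 1; f(2) = 1; f(3) = 1; f(4) = 2.
Complete factorization: f(z) = (z^5 - 2z^4 + z^3 - z^2 + 2).
Factor degrees with multiplicity: 5 = 5.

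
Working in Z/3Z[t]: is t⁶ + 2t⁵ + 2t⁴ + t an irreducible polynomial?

Write m(t) = t⁶ + 2t⁵ + 2t⁴ + t.
Check for roots in Z/3Z: m(0) = 0 → root; m(1) = 0 → root; m(2) = 0 → root.
m(0) = 0, so (t) divides m(t); m is reducible.

No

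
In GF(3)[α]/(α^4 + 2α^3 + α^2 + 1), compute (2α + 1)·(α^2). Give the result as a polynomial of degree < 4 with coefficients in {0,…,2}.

2α^3 + α^2

Multiply in GF(3)[α]: (2α + 1)·(α^2) = 2α^3 + α^2.
Reduced: 2α^3 + α^2.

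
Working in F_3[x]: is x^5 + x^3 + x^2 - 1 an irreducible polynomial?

Write h(x) = x^5 + x^3 + x^2 - 1.
Check for roots in F_3: h(0) = 2; h(1) = 2; h(2) = 1.
No roots, so no linear factors.
Monic irreducibles of degree 2 over GF(3): x^2 + 1, x^2 + x - 1, x^2 - x - 1.
None of them divide h (all give nonzero remainder).
No irreducible factor of degree ≤ 2 exists, so h is irreducible over GF(3).

Yes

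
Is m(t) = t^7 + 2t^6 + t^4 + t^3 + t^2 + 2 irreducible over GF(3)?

Check for roots in GF(3): m(0) = 2; m(1) = 2; m(2) = 1.
No roots, so no linear factors.
Monic irreducibles of degree 2 over GF(3): t^2 + 1, t^2 + t + 2, t^2 + 2t + 2.
None of them divide m (all give nonzero remainder).
Degree-3 irreducible divisors: test the 8 monic irreducibles of degree 3 over GF(3).
None of them divide m (all give nonzero remainder).
No irreducible factor of degree ≤ 3 exists, so m is irreducible over GF(3).

Yes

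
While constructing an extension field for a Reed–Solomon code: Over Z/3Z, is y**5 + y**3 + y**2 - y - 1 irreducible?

Yes

Write h(y) = y**5 + y**3 + y**2 - y - 1.
Check for roots in Z/3Z: h(0) = 2; h(1) = 1; h(2) = 2.
No roots, so no linear factors.
Monic irreducibles of degree 2 over GF(3): y**2 + 1, y**2 + y - 1, y**2 - y - 1.
None of them divide h (all give nonzero remainder).
No irreducible factor of degree ≤ 2 exists, so h is irreducible over GF(3).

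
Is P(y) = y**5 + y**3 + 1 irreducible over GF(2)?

Check for roots in GF(2): P(0) = 1; P(1) = 1.
No roots, so no linear factors.
Monic irreducibles of degree 2 over GF(2): y**2 + y + 1.
None of them divide P (all give nonzero remainder).
No irreducible factor of degree ≤ 2 exists, so P is irreducible over GF(2).

Yes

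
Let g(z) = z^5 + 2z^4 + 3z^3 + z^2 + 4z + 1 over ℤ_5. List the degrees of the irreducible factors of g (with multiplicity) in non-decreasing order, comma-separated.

Roots in ℤ_5: g(0) = 1; g(1) = 2; g(2) = 1; g(3) = 3; g(4) = 1.
Complete factorization: g(z) = (z^5 + 2z^4 + 3z^3 + z^2 + 4z + 1).
Factor degrees with multiplicity: 5 = 5.

5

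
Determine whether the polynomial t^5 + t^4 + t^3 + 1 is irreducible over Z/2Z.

No

Write h(t) = t^5 + t^4 + t^3 + 1.
Check for roots in Z/2Z: h(0) = 1; h(1) = 0 → root.
h(1) = 0, so (t − 1) divides h(t); h is reducible.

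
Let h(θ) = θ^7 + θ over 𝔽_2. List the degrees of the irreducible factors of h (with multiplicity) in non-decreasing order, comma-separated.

Roots in 𝔽_2: h(0) = 0 → root; h(1) = 0 → root.
Linear factors from roots: (θ), (θ + 1).
Complete factorization: h(θ) = (θ)·(θ + 1)^2·(θ^2 + θ + 1)^2.
Factor degrees with multiplicity: 1 + 1 + 1 + 2 + 2 = 7.

1, 1, 1, 2, 2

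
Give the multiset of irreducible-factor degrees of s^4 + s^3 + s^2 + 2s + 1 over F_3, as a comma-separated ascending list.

1, 1, 2

Write h(s) = s^4 + s^3 + s^2 + 2s + 1.
Roots in F_3: h(0) = 1; h(1) = 0 → root; h(2) = 0 → root.
Linear factors from roots: (s + 2), (s + 1).
Complete factorization: h(s) = (s + 1)·(s + 2)·(s^2 + s + 2).
Factor degrees with multiplicity: 1 + 1 + 2 = 4.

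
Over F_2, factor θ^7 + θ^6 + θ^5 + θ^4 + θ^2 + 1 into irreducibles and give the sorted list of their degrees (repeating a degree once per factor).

1, 1, 2, 3

Write h(θ) = θ^7 + θ^6 + θ^5 + θ^4 + θ^2 + 1.
Roots in F_2: h(0) = 1; h(1) = 0 → root.
Linear factors from roots: (θ + 1).
Complete factorization: h(θ) = (θ + 1)^2·(θ^2 + θ + 1)·(θ^3 + θ + 1).
Factor degrees with multiplicity: 1 + 1 + 2 + 3 = 7.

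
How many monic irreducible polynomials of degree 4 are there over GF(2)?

3

By the necklace-counting formula, N_2(4) = (1/4) Σ_{d|4} μ(4/d)·2^d.
Divisors of 4: 1, 2, 4; μ(4/d) for each: 0, -1, 1.
Σ = − 2^2 + 2^4 = 12.
N = 12/4 = 3.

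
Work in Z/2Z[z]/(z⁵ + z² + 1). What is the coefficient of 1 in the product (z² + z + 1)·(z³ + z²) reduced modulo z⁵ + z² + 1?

Multiply in Z/2Z[z]: (z² + z + 1)·(z³ + z²) = z⁵ + z².
Reduce using z⁵ ≡ z² + 1 (mod z⁵ + z² + 1).
Reduced: 1.

1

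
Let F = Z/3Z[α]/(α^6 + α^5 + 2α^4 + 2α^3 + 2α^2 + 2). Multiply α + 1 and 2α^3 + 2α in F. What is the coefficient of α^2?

2

Multiply in Z/3Z[α]: (α + 1)·(2α^3 + 2α) = 2α^4 + 2α^3 + 2α^2 + 2α.
Reduced: 2α^4 + 2α^3 + 2α^2 + 2α.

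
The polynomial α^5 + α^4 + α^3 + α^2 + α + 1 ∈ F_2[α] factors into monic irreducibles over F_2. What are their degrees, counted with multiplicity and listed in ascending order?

1, 2, 2

Write h(α) = α^5 + α^4 + α^3 + α^2 + α + 1.
Roots in F_2: h(0) = 1; h(1) = 0 → root.
Linear factors from roots: (α + 1).
Complete factorization: h(α) = (α + 1)·(α^2 + α + 1)^2.
Factor degrees with multiplicity: 1 + 2 + 2 = 5.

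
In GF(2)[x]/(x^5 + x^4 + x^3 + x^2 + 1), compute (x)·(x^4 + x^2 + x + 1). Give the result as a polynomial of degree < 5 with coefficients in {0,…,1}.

Multiply in GF(2)[x]: (x)·(x^4 + x^2 + x + 1) = x^5 + x^3 + x^2 + x.
Reduce using x^5 ≡ x^4 + x^3 + x^2 + 1 (mod x^5 + x^4 + x^3 + x^2 + 1).
Reduced: x^4 + x + 1.

x^4 + x + 1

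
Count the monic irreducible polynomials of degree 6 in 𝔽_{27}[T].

64566684

x^(27^6) − x is the product of all monic irreducibles of degree dividing 6; Möbius inversion gives N = (1/6) Σ μ(6/d)·27^d.
Divisors of 6: 1, 2, 3, 6; μ(6/d) for each: 1, -1, -1, 1.
Σ = 27^1 − 27^2 − 27^3 + 27^6 = 387400104.
N = 387400104/6 = 64566684.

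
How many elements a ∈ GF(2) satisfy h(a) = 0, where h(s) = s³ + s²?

Evaluate at each of the 2 elements of GF(2):
h(0) = 0 → root; h(1) = 0 → root.
Roots: {0, 1}.

2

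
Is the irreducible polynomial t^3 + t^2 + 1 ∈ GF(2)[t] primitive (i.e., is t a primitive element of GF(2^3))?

Yes

Write f(t) = t^3 + t^2 + 1.
|GF(2^3)^×| = 2^3 − 1 = 7. Prime factorization: 7 = 7.
f is primitive ⇔ t has order 7 in GF(2)[t]/(f), i.e. t^(7/q) ≠ 1 for each prime q | 7.
t^(1) mod f = t.
None equal 1, so t has full order 7; f is primitive.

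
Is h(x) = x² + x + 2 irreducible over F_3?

Check for roots in F_3: h(0) = 2; h(1) = 1; h(2) = 2.
No roots. A degree-2 polynomial over a field with no linear factor is irreducible.

Yes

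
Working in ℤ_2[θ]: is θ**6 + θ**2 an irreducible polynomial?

Write h(θ) = θ**6 + θ**2.
Check for roots in ℤ_2: h(0) = 0 → root; h(1) = 0 → root.
h(0) = 0, so (θ) divides h(θ); h is reducible.

No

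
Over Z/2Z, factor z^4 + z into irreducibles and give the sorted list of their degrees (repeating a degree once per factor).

1, 1, 2

Write h(z) = z^4 + z.
Roots in Z/2Z: h(0) = 0 → root; h(1) = 0 → root.
Linear factors from roots: (z), (z + 1).
Complete factorization: h(z) = (z)·(z + 1)·(z^2 + z + 1).
Factor degrees with multiplicity: 1 + 1 + 2 = 4.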